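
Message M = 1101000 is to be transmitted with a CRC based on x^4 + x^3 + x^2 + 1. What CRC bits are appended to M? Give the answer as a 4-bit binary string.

Append 4 zeros: 11010000000. Divide by 11101 (XOR where the leading bit is 1):
  pos 0: 11010 XOR 11101 = 00111
  pos 2: 11100 XOR 11101 = 00001
  pos 6: 10000 XOR 11101 = 01101
Remainder (last 4 bits) = 1101. This is the CRC / FCS.

1101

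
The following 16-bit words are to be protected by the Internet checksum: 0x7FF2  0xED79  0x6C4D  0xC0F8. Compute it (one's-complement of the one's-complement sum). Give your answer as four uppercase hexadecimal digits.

654D

One's-complement addition (fold any carry out of bit 15 back into bit 0):
  0x7FF2 + 0xED79 = 0x16D6B → wrap carry → 0x6D6C
  0x6D6C + 0x6C4D = 0x0D9B9
  0xD9B9 + 0xC0F8 = 0x19AB1 → wrap carry → 0x9AB2
One's-complement sum = 0x9AB2.
Checksum = ~0x9AB2 & 0xFFFF = 0x654D.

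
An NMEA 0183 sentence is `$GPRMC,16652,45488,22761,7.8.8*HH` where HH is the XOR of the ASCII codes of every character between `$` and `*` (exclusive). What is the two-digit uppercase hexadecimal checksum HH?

4F

XOR the ASCII codes of the payload characters:
  'G' = 0x47 → acc = 0x47
  'P' = 0x50 → acc = 0x17
  'R' = 0x52 → acc = 0x45
  'M' = 0x4D → acc = 0x08
  'C' = 0x43 → acc = 0x4B
  ',' = 0x2C → acc = 0x67
  '1' = 0x31 → acc = 0x56
  '6' = 0x36 → acc = 0x60
  '6' = 0x36 → acc = 0x56
  '5' = 0x35 → acc = 0x63
  '2' = 0x32 → acc = 0x51
  ',' = 0x2C → acc = 0x7D
  '4' = 0x34 → acc = 0x49
  '5' = 0x35 → acc = 0x7C
  '4' = 0x34 → acc = 0x48
  '8' = 0x38 → acc = 0x70
  '8' = 0x38 → acc = 0x48
  ',' = 0x2C → acc = 0x64
  '2' = 0x32 → acc = 0x56
  '2' = 0x32 → acc = 0x64
  '7' = 0x37 → acc = 0x53
  '6' = 0x36 → acc = 0x65
  '1' = 0x31 → acc = 0x54
  ',' = 0x2C → acc = 0x78
  '7' = 0x37 → acc = 0x4F
  '.' = 0x2E → acc = 0x61
  '8' = 0x38 → acc = 0x59
  '.' = 0x2E → acc = 0x77
  '8' = 0x38 → acc = 0x4F
Checksum = 0x4F.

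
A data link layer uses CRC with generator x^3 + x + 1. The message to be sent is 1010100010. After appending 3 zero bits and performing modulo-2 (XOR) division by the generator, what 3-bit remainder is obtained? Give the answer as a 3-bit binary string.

Append 3 zeros: 1010100010000. Divide by 1011 (XOR where the leading bit is 1):
  pos 0: 1010 XOR 1011 = 0001
  pos 3: 1100 XOR 1011 = 0111
  pos 4: 1110 XOR 1011 = 0101
  pos 5: 1011 XOR 1011 = 0000
Remainder (last 3 bits) = 000. This is the CRC / FCS.

000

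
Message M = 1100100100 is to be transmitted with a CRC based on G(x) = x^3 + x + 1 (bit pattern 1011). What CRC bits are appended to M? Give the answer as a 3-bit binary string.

100

Append 3 zeros: 1100100100000. Divide by 1011 (XOR where the leading bit is 1):
  pos 0: 1100 XOR 1011 = 0111
  pos 1: 1111 XOR 1011 = 0100
  pos 2: 1000 XOR 1011 = 0011
  pos 4: 1101 XOR 1011 = 0110
  pos 5: 1100 XOR 1011 = 0111
  pos 6: 1110 XOR 1011 = 0101
  pos 7: 1010 XOR 1011 = 0001
Remainder (last 3 bits) = 100. This is the CRC / FCS.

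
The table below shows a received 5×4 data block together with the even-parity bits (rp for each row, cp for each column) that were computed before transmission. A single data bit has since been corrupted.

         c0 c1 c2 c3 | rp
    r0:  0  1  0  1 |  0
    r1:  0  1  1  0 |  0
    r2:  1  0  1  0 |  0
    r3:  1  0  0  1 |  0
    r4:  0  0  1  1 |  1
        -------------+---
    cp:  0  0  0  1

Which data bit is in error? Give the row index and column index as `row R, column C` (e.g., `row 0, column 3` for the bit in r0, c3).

Recompute each row's even parity and compare to rp:
  r0: data parity 0, sent rp 0 → ok
  r1: data parity 0, sent rp 0 → ok
  r2: data parity 0, sent rp 0 → ok
  r3: data parity 0, sent rp 0 → ok
  r4: data parity 0, sent rp 1 → mismatch
Recompute each column's even parity and compare to cp:
  c0: data parity 0, sent cp 0 → ok
  c1: data parity 0, sent cp 0 → ok
  c2: data parity 1, sent cp 0 → mismatch
  c3: data parity 1, sent cp 1 → ok
Exactly one row (r4) and one column (c2) fail → the flipped bit is at their intersection.

row 4, column 2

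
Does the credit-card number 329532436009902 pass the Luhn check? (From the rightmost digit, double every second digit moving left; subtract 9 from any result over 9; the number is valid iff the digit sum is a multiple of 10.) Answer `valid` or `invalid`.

valid

From the right, keep odd positions and double even positions (subtract 9 from any doubled value over 9):
  doubled (positions 2,4,...): 0 9 0 6 4 1 4 → sum 24
  kept (positions 1,3,...): 2 9 0 6 4 3 9 3 → sum 36
Total = 60.
60 mod 10 = 0, so the number is valid.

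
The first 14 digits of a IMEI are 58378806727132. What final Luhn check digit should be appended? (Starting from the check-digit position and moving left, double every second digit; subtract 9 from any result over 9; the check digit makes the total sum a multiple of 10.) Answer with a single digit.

Partial digits right→left: 2 3 1 7 2 7 6 0 8 8 7 3 8 5
Double every second digit counting from the check-digit position (so the 1st, 3rd, 5th, ... of the partial from the right).
  doubled (with −9 where >9): 4 2 4 3 7 5 7 → sum 32
  kept as-is: 3 7 7 0 8 3 5 → sum 33
Total = 32 + 33 = 65.
Check digit = (10 − (65 mod 10)) mod 10 = 5.

5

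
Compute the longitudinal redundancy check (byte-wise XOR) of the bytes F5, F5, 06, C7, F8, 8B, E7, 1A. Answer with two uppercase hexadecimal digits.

4F

XOR the bytes together:
  start with 0xF5
  0xF5 ⊕ 0xF5 = 0x00
  0x00 ⊕ 0x06 = 0x06
  0x06 ⊕ 0xC7 = 0xC1
  0xC1 ⊕ 0xF8 = 0x39
  0x39 ⊕ 0x8B = 0xB2
  0xB2 ⊕ 0xE7 = 0x55
  0x55 ⊕ 0x1A = 0x4F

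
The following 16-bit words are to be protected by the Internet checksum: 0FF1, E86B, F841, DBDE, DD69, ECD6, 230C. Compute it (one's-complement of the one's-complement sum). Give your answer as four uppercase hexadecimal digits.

One's-complement addition (fold any carry out of bit 15 back into bit 0):
  0x0FF1 + 0xE86B = 0x0F85C
  0xF85C + 0xF841 = 0x1F09D → wrap carry → 0xF09E
  0xF09E + 0xDBDE = 0x1CC7C → wrap carry → 0xCC7D
  0xCC7D + 0xDD69 = 0x1A9E6 → wrap carry → 0xA9E7
  0xA9E7 + 0xECD6 = 0x196BD → wrap carry → 0x96BE
  0x96BE + 0x230C = 0x0B9CA
One's-complement sum = 0xB9CA.
Checksum = ~0xB9CA & 0xFFFF = 0x4635.

4635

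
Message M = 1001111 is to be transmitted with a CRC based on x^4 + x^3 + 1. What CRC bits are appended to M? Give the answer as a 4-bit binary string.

0000

Append 4 zeros: 10011110000. Divide by 11001 (XOR where the leading bit is 1):
  pos 0: 10011 XOR 11001 = 01010
  pos 1: 10101 XOR 11001 = 01100
  pos 2: 11001 XOR 11001 = 00000
Remainder (last 4 bits) = 0000. This is the CRC / FCS.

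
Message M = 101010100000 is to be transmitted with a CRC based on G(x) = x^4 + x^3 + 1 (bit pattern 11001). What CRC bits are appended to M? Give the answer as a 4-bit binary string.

Append 4 zeros: 1010101000000000. Divide by 11001 (XOR where the leading bit is 1):
  pos 0: 10101 XOR 11001 = 01100
  pos 1: 11000 XOR 11001 = 00001
  pos 5: 11000 XOR 11001 = 00001
  pos 9: 10000 XOR 11001 = 01001
  pos 10: 10010 XOR 11001 = 01011
  pos 11: 10110 XOR 11001 = 01111
Remainder (last 4 bits) = 1111. This is the CRC / FCS.

1111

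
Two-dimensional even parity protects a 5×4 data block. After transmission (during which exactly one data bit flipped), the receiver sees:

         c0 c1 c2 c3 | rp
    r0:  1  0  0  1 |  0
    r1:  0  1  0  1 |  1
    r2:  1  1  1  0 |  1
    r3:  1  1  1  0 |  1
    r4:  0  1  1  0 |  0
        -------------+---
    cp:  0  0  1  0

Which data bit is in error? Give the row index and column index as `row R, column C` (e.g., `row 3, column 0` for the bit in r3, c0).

Recompute each row's even parity and compare to rp:
  r0: data parity 0, sent rp 0 → ok
  r1: data parity 0, sent rp 1 → mismatch
  r2: data parity 1, sent rp 1 → ok
  r3: data parity 1, sent rp 1 → ok
  r4: data parity 0, sent rp 0 → ok
Recompute each column's even parity and compare to cp:
  c0: data parity 1, sent cp 0 → mismatch
  c1: data parity 0, sent cp 0 → ok
  c2: data parity 1, sent cp 1 → ok
  c3: data parity 0, sent cp 0 → ok
Exactly one row (r1) and one column (c0) fail → the flipped bit is at their intersection.

row 1, column 0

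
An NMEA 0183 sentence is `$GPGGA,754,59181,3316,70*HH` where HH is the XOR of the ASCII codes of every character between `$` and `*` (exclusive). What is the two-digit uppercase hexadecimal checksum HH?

XOR the ASCII codes of the payload characters:
  'G' = 0x47 → acc = 0x47
  'P' = 0x50 → acc = 0x17
  'G' = 0x47 → acc = 0x50
  'G' = 0x47 → acc = 0x17
  'A' = 0x41 → acc = 0x56
  ',' = 0x2C → acc = 0x7A
  '7' = 0x37 → acc = 0x4D
  '5' = 0x35 → acc = 0x78
  '4' = 0x34 → acc = 0x4C
  ',' = 0x2C → acc = 0x60
  '5' = 0x35 → acc = 0x55
  '9' = 0x39 → acc = 0x6C
  '1' = 0x31 → acc = 0x5D
  '8' = 0x38 → acc = 0x65
  '1' = 0x31 → acc = 0x54
  ',' = 0x2C → acc = 0x78
  '3' = 0x33 → acc = 0x4B
  '3' = 0x33 → acc = 0x78
  '1' = 0x31 → acc = 0x49
  '6' = 0x36 → acc = 0x7F
  ',' = 0x2C → acc = 0x53
  '7' = 0x37 → acc = 0x64
  '0' = 0x30 → acc = 0x54
Checksum = 0x54.

54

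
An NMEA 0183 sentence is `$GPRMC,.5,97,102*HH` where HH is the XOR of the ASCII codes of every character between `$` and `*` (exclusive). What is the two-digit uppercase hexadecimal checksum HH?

41

XOR the ASCII codes of the payload characters:
  'G' = 0x47 → acc = 0x47
  'P' = 0x50 → acc = 0x17
  'R' = 0x52 → acc = 0x45
  'M' = 0x4D → acc = 0x08
  'C' = 0x43 → acc = 0x4B
  ',' = 0x2C → acc = 0x67
  '.' = 0x2E → acc = 0x49
  '5' = 0x35 → acc = 0x7C
  ',' = 0x2C → acc = 0x50
  '9' = 0x39 → acc = 0x69
  '7' = 0x37 → acc = 0x5E
  ',' = 0x2C → acc = 0x72
  '1' = 0x31 → acc = 0x43
  '0' = 0x30 → acc = 0x73
  '2' = 0x32 → acc = 0x41
Checksum = 0x41.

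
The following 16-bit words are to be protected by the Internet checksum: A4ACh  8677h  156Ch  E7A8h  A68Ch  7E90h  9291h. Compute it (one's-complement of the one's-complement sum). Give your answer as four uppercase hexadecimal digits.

One's-complement addition (fold any carry out of bit 15 back into bit 0):
  0xA4AC + 0x8677 = 0x12B23 → wrap carry → 0x2B24
  0x2B24 + 0x156C = 0x04090
  0x4090 + 0xE7A8 = 0x12838 → wrap carry → 0x2839
  0x2839 + 0xA68C = 0x0CEC5
  0xCEC5 + 0x7E90 = 0x14D55 → wrap carry → 0x4D56
  0x4D56 + 0x9291 = 0x0DFE7
One's-complement sum = 0xDFE7.
Checksum = ~0xDFE7 & 0xFFFF = 0x2018.

2018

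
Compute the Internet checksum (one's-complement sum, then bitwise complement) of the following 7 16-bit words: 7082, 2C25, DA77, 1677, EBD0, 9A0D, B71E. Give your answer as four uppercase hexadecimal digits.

One's-complement addition (fold any carry out of bit 15 back into bit 0):
  0x7082 + 0x2C25 = 0x09CA7
  0x9CA7 + 0xDA77 = 0x1771E → wrap carry → 0x771F
  0x771F + 0x1677 = 0x08D96
  0x8D96 + 0xEBD0 = 0x17966 → wrap carry → 0x7967
  0x7967 + 0x9A0D = 0x11374 → wrap carry → 0x1375
  0x1375 + 0xB71E = 0x0CA93
One's-complement sum = 0xCA93.
Checksum = ~0xCA93 & 0xFFFF = 0x356C.

356C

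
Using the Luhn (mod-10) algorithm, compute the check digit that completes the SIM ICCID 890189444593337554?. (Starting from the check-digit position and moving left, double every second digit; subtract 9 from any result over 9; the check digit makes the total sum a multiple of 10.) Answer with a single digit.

2

Partial digits right→left: 4 5 5 7 3 3 3 9 5 4 4 4 9 8 1 0 9 8
Double every second digit counting from the check-digit position (so the 1st, 3rd, 5th, ... of the partial from the right).
  doubled (with −9 where >9): 8 1 6 6 1 8 9 2 9 → sum 50
  kept as-is: 5 7 3 9 4 4 8 0 8 → sum 48
Total = 50 + 48 = 98.
Check digit = (10 − (98 mod 10)) mod 10 = 2.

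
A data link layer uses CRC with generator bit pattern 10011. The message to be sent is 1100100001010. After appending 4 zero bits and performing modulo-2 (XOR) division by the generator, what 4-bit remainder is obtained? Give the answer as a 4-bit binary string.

0001

Append 4 zeros: 11001000010100000. Divide by 10011 (XOR where the leading bit is 1):
  pos 0: 11001 XOR 10011 = 01010
  pos 1: 10100 XOR 10011 = 00111
  pos 3: 11100 XOR 10011 = 01111
  pos 4: 11110 XOR 10011 = 01101
  pos 5: 11011 XOR 10011 = 01000
  pos 6: 10000 XOR 10011 = 00011
  pos 9: 11100 XOR 10011 = 01111
  pos 10: 11110 XOR 10011 = 01101
  pos 11: 11010 XOR 10011 = 01001
  pos 12: 10010 XOR 10011 = 00001
Remainder (last 4 bits) = 0001. This is the CRC / FCS.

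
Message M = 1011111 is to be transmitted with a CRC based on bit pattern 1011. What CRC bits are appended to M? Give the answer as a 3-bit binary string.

010

Append 3 zeros: 1011111000. Divide by 1011 (XOR where the leading bit is 1):
  pos 0: 1011 XOR 1011 = 0000
  pos 4: 1110 XOR 1011 = 0101
  pos 5: 1010 XOR 1011 = 0001
Remainder (last 3 bits) = 010. This is the CRC / FCS.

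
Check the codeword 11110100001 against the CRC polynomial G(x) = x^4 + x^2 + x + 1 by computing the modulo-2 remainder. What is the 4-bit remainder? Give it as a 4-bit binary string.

0000

Modulo-2 division of 11110100001 by 10111:
  pos 0: 11110 XOR 10111 = 01001
  pos 1: 10011 XOR 10111 = 00100
  pos 3: 10000 XOR 10111 = 00111
  pos 5: 11100 XOR 10111 = 01011
  pos 6: 10111 XOR 10111 = 00000
Remainder = 0000 (zero — the frame passes the CRC check).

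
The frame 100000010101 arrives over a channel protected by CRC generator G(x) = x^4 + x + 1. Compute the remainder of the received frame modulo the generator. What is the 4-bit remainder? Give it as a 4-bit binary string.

Modulo-2 division of 100000010101 by 10011:
  pos 0: 10000 XOR 10011 = 00011
  pos 3: 11001 XOR 10011 = 01010
  pos 4: 10100 XOR 10011 = 00111
  pos 6: 11110 XOR 10011 = 01101
  pos 7: 11011 XOR 10011 = 01000
Remainder = 1000 (nonzero — an error is detected).

1000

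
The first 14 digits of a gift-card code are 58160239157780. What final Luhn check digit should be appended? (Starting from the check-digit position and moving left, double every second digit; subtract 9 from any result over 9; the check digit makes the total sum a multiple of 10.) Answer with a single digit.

Partial digits right→left: 0 8 7 7 5 1 9 3 2 0 6 1 8 5
Double every second digit counting from the check-digit position (so the 1st, 3rd, 5th, ... of the partial from the right).
  doubled (with −9 where >9): 0 5 1 9 4 3 7 → sum 29
  kept as-is: 8 7 1 3 0 1 5 → sum 25
Total = 29 + 25 = 54.
Check digit = (10 − (54 mod 10)) mod 10 = 6.

6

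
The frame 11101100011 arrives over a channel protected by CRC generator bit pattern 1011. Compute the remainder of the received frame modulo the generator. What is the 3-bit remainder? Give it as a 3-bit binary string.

Modulo-2 division of 11101100011 by 1011:
  pos 0: 1110 XOR 1011 = 0101
  pos 1: 1011 XOR 1011 = 0000
  pos 5: 1000 XOR 1011 = 0011
  pos 7: 1111 XOR 1011 = 0100
Remainder = 100 (nonzero — an error is detected).

100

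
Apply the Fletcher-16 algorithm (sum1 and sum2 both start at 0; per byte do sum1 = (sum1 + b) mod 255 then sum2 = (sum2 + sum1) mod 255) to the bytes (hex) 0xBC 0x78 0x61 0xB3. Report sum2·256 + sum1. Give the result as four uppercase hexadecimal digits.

Running sums (mod 255):
  after byte 0 (0xBC): sum1=188, sum2=188
  after byte 1 (0x78): sum1=53, sum2=241
  after byte 2 (0x61): sum1=150, sum2=136
  after byte 3 (0xB3): sum1=74, sum2=210
Checksum = sum2·256 + sum1 = 210·256 + 74 = 53834 = 0xD24A.

D24A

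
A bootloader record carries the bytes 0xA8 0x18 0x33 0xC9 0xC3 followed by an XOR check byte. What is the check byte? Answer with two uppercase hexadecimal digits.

89

XOR the bytes together:
  start with 0xA8
  0xA8 ⊕ 0x18 = 0xB0
  0xB0 ⊕ 0x33 = 0x83
  0x83 ⊕ 0xC9 = 0x4A
  0x4A ⊕ 0xC3 = 0x89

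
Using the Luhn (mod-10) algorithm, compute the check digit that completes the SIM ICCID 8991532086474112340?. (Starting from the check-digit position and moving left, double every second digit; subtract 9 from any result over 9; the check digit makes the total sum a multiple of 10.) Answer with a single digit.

Partial digits right→left: 0 4 3 2 1 1 4 7 4 6 8 0 2 3 5 1 9 9 8
Double every second digit counting from the check-digit position (so the 1st, 3rd, 5th, ... of the partial from the right).
  doubled (with −9 where >9): 0 6 2 8 8 7 4 1 9 7 → sum 52
  kept as-is: 4 2 1 7 6 0 3 1 9 → sum 33
Total = 52 + 33 = 85.
Check digit = (10 − (85 mod 10)) mod 10 = 5.

5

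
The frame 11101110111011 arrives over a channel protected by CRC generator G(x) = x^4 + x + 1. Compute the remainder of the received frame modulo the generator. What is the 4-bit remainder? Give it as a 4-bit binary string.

Modulo-2 division of 11101110111011 by 10011:
  pos 0: 11101 XOR 10011 = 01110
  pos 1: 11101 XOR 10011 = 01110
  pos 2: 11101 XOR 10011 = 01110
  pos 3: 11100 XOR 10011 = 01111
  pos 4: 11111 XOR 10011 = 01100
  pos 5: 11001 XOR 10011 = 01010
  pos 6: 10101 XOR 10011 = 00110
  pos 8: 11001 XOR 10011 = 01010
  pos 9: 10101 XOR 10011 = 00110
Remainder = 0110 (nonzero — an error is detected).

0110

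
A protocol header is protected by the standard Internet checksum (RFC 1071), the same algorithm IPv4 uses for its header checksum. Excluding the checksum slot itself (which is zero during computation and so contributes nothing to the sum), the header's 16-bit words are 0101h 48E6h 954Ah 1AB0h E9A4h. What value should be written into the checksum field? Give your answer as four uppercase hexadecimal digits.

1C79

One's-complement addition (fold any carry out of bit 15 back into bit 0):
  0x0101 + 0x48E6 = 0x049E7
  0x49E7 + 0x954A = 0x0DF31
  0xDF31 + 0x1AB0 = 0x0F9E1
  0xF9E1 + 0xE9A4 = 0x1E385 → wrap carry → 0xE386
One's-complement sum = 0xE386.
Checksum = ~0xE386 & 0xFFFF = 0x1C79.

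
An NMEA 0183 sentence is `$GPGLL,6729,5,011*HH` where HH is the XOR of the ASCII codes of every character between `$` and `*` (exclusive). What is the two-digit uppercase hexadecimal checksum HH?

73

XOR the ASCII codes of the payload characters:
  'G' = 0x47 → acc = 0x47
  'P' = 0x50 → acc = 0x17
  'G' = 0x47 → acc = 0x50
  'L' = 0x4C → acc = 0x1C
  'L' = 0x4C → acc = 0x50
  ',' = 0x2C → acc = 0x7C
  '6' = 0x36 → acc = 0x4A
  '7' = 0x37 → acc = 0x7D
  '2' = 0x32 → acc = 0x4F
  '9' = 0x39 → acc = 0x76
  ',' = 0x2C → acc = 0x5A
  '5' = 0x35 → acc = 0x6F
  ',' = 0x2C → acc = 0x43
  '0' = 0x30 → acc = 0x73
  '1' = 0x31 → acc = 0x42
  '1' = 0x31 → acc = 0x73
Checksum = 0x73.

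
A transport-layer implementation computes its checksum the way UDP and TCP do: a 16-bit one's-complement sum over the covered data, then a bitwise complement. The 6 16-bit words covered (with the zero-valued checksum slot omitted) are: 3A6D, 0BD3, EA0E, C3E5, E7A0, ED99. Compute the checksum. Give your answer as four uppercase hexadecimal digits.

3690

One's-complement addition (fold any carry out of bit 15 back into bit 0):
  0x3A6D + 0x0BD3 = 0x04640
  0x4640 + 0xEA0E = 0x1304E → wrap carry → 0x304F
  0x304F + 0xC3E5 = 0x0F434
  0xF434 + 0xE7A0 = 0x1DBD4 → wrap carry → 0xDBD5
  0xDBD5 + 0xED99 = 0x1C96E → wrap carry → 0xC96F
One's-complement sum = 0xC96F.
Checksum = ~0xC96F & 0xFFFF = 0x3690.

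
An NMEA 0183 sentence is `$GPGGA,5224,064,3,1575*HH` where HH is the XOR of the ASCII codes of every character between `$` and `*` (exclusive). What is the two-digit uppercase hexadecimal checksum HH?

XOR the ASCII codes of the payload characters:
  'G' = 0x47 → acc = 0x47
  'P' = 0x50 → acc = 0x17
  'G' = 0x47 → acc = 0x50
  'G' = 0x47 → acc = 0x17
  'A' = 0x41 → acc = 0x56
  ',' = 0x2C → acc = 0x7A
  '5' = 0x35 → acc = 0x4F
  '2' = 0x32 → acc = 0x7D
  '2' = 0x32 → acc = 0x4F
  '4' = 0x34 → acc = 0x7B
  ',' = 0x2C → acc = 0x57
  '0' = 0x30 → acc = 0x67
  '6' = 0x36 → acc = 0x51
  '4' = 0x34 → acc = 0x65
  ',' = 0x2C → acc = 0x49
  '3' = 0x33 → acc = 0x7A
  ',' = 0x2C → acc = 0x56
  '1' = 0x31 → acc = 0x67
  '5' = 0x35 → acc = 0x52
  '7' = 0x37 → acc = 0x65
  '5' = 0x35 → acc = 0x50
Checksum = 0x50.

50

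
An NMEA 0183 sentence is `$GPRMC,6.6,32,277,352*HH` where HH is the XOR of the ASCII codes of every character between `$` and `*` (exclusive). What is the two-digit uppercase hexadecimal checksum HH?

XOR the ASCII codes of the payload characters:
  'G' = 0x47 → acc = 0x47
  'P' = 0x50 → acc = 0x17
  'R' = 0x52 → acc = 0x45
  'M' = 0x4D → acc = 0x08
  'C' = 0x43 → acc = 0x4B
  ',' = 0x2C → acc = 0x67
  '6' = 0x36 → acc = 0x51
  '.' = 0x2E → acc = 0x7F
  '6' = 0x36 → acc = 0x49
  ',' = 0x2C → acc = 0x65
  '3' = 0x33 → acc = 0x56
  '2' = 0x32 → acc = 0x64
  ',' = 0x2C → acc = 0x48
  '2' = 0x32 → acc = 0x7A
  '7' = 0x37 → acc = 0x4D
  '7' = 0x37 → acc = 0x7A
  ',' = 0x2C → acc = 0x56
  '3' = 0x33 → acc = 0x65
  '5' = 0x35 → acc = 0x50
  '2' = 0x32 → acc = 0x62
Checksum = 0x62.

62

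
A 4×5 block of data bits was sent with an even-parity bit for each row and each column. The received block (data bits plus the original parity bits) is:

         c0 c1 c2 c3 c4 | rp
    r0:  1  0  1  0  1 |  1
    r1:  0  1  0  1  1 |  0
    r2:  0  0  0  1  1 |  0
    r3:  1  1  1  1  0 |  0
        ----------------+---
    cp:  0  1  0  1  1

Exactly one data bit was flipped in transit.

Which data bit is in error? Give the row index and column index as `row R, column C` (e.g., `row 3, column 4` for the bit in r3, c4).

Recompute each row's even parity and compare to rp:
  r0: data parity 1, sent rp 1 → ok
  r1: data parity 1, sent rp 0 → mismatch
  r2: data parity 0, sent rp 0 → ok
  r3: data parity 0, sent rp 0 → ok
Recompute each column's even parity and compare to cp:
  c0: data parity 0, sent cp 0 → ok
  c1: data parity 0, sent cp 1 → mismatch
  c2: data parity 0, sent cp 0 → ok
  c3: data parity 1, sent cp 1 → ok
  c4: data parity 1, sent cp 1 → ok
Exactly one row (r1) and one column (c1) fail → the flipped bit is at their intersection.

row 1, column 1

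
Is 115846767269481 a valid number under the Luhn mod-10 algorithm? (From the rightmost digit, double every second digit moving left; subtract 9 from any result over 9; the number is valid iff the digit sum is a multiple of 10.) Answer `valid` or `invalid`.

From the right, keep odd positions and double even positions (subtract 9 from any doubled value over 9):
  doubled (positions 2,4,...): 7 9 4 3 3 7 2 → sum 35
  kept (positions 1,3,...): 1 4 6 7 7 4 5 1 → sum 35
Total = 70.
70 mod 10 = 0, so the number is valid.

valid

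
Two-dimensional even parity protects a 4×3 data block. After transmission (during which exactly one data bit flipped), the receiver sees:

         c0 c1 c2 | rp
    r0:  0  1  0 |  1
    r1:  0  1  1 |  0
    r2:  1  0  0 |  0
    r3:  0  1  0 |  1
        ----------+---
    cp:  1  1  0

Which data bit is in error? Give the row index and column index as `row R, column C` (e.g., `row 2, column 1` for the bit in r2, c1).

row 2, column 2

Recompute each row's even parity and compare to rp:
  r0: data parity 1, sent rp 1 → ok
  r1: data parity 0, sent rp 0 → ok
  r2: data parity 1, sent rp 0 → mismatch
  r3: data parity 1, sent rp 1 → ok
Recompute each column's even parity and compare to cp:
  c0: data parity 1, sent cp 1 → ok
  c1: data parity 1, sent cp 1 → ok
  c2: data parity 1, sent cp 0 → mismatch
Exactly one row (r2) and one column (c2) fail → the flipped bit is at their intersection.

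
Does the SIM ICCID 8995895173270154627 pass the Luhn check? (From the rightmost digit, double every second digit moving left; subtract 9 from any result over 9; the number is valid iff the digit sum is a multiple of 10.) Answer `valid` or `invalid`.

invalid

From the right, keep odd positions and double even positions (subtract 9 from any doubled value over 9):
  doubled (positions 2,4,...): 4 8 2 5 6 2 9 1 9 → sum 46
  kept (positions 1,3,...): 7 6 5 0 2 7 5 8 9 8 → sum 57
Total = 103.
103 mod 10 = 3, so the number is invalid.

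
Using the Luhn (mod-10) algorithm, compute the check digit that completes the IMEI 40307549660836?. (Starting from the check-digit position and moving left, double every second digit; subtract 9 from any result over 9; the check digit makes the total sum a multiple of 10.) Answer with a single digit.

0

Partial digits right→left: 6 3 8 0 6 6 9 4 5 7 0 3 0 4
Double every second digit counting from the check-digit position (so the 1st, 3rd, 5th, ... of the partial from the right).
  doubled (with −9 where >9): 3 7 3 9 1 0 0 → sum 23
  kept as-is: 3 0 6 4 7 3 4 → sum 27
Total = 23 + 27 = 50.
Check digit = (10 − (50 mod 10)) mod 10 = 0.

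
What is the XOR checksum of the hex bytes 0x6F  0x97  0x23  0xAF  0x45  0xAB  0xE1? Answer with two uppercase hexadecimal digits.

7B

XOR the bytes together:
  start with 0x6F
  0x6F ⊕ 0x97 = 0xF8
  0xF8 ⊕ 0x23 = 0xDB
  0xDB ⊕ 0xAF = 0x74
  0x74 ⊕ 0x45 = 0x31
  0x31 ⊕ 0xAB = 0x9A
  0x9A ⊕ 0xE1 = 0x7B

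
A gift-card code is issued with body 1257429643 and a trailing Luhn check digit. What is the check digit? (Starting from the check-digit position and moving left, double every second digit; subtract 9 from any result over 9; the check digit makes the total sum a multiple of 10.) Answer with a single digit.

5

Partial digits right→left: 3 4 6 9 2 4 7 5 2 1
Double every second digit counting from the check-digit position (so the 1st, 3rd, 5th, ... of the partial from the right).
  doubled (with −9 where >9): 6 3 4 5 4 → sum 22
  kept as-is: 4 9 4 5 1 → sum 23
Total = 22 + 23 = 45.
Check digit = (10 − (45 mod 10)) mod 10 = 5.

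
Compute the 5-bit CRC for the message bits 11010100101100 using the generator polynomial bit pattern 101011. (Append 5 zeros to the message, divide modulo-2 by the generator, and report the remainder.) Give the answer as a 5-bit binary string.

Append 5 zeros: 1101010010110000000. Divide by 101011 (XOR where the leading bit is 1):
  pos 0: 110101 XOR 101011 = 011110
  pos 1: 111100 XOR 101011 = 010111
  pos 2: 101110 XOR 101011 = 000101
  pos 5: 101101 XOR 101011 = 000110
  pos 8: 110100 XOR 101011 = 011111
  pos 9: 111110 XOR 101011 = 010101
  pos 10: 101010 XOR 101011 = 000001
Remainder (last 5 bits) = 01000. This is the CRC / FCS.

01000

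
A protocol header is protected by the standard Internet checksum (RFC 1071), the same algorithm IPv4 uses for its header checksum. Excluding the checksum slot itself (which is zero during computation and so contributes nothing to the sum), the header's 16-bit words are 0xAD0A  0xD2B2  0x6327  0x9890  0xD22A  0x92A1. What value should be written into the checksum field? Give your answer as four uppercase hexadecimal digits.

1FBE

One's-complement addition (fold any carry out of bit 15 back into bit 0):
  0xAD0A + 0xD2B2 = 0x17FBC → wrap carry → 0x7FBD
  0x7FBD + 0x6327 = 0x0E2E4
  0xE2E4 + 0x9890 = 0x17B74 → wrap carry → 0x7B75
  0x7B75 + 0xD22A = 0x14D9F → wrap carry → 0x4DA0
  0x4DA0 + 0x92A1 = 0x0E041
One's-complement sum = 0xE041.
Checksum = ~0xE041 & 0xFFFF = 0x1FBE.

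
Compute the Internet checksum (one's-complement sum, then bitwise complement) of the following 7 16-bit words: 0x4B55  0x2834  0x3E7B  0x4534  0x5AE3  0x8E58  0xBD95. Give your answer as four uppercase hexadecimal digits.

One's-complement addition (fold any carry out of bit 15 back into bit 0):
  0x4B55 + 0x2834 = 0x07389
  0x7389 + 0x3E7B = 0x0B204
  0xB204 + 0x4534 = 0x0F738
  0xF738 + 0x5AE3 = 0x1521B → wrap carry → 0x521C
  0x521C + 0x8E58 = 0x0E074
  0xE074 + 0xBD95 = 0x19E09 → wrap carry → 0x9E0A
One's-complement sum = 0x9E0A.
Checksum = ~0x9E0A & 0xFFFF = 0x61F5.

61F5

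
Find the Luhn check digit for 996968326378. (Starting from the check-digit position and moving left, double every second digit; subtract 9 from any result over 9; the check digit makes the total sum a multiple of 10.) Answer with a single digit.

1

Partial digits right→left: 8 7 3 6 2 3 8 6 9 6 9 9
Double every second digit counting from the check-digit position (so the 1st, 3rd, 5th, ... of the partial from the right).
  doubled (with −9 where >9): 7 6 4 7 9 9 → sum 42
  kept as-is: 7 6 3 6 6 9 → sum 37
Total = 42 + 37 = 79.
Check digit = (10 − (79 mod 10)) mod 10 = 1.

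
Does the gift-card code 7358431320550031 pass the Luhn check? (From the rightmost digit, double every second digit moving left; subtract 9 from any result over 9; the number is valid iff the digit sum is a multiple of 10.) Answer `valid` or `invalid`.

valid

From the right, keep odd positions and double even positions (subtract 9 from any doubled value over 9):
  doubled (positions 2,4,...): 6 0 1 4 2 8 1 5 → sum 27
  kept (positions 1,3,...): 1 0 5 0 3 3 8 3 → sum 23
Total = 50.
50 mod 10 = 0, so the number is valid.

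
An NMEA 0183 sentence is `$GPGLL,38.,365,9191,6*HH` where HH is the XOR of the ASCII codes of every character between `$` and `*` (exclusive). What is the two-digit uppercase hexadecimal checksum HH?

XOR the ASCII codes of the payload characters:
  'G' = 0x47 → acc = 0x47
  'P' = 0x50 → acc = 0x17
  'G' = 0x47 → acc = 0x50
  'L' = 0x4C → acc = 0x1C
  'L' = 0x4C → acc = 0x50
  ',' = 0x2C → acc = 0x7C
  '3' = 0x33 → acc = 0x4F
  '8' = 0x38 → acc = 0x77
  '.' = 0x2E → acc = 0x59
  ',' = 0x2C → acc = 0x75
  '3' = 0x33 → acc = 0x46
  '6' = 0x36 → acc = 0x70
  '5' = 0x35 → acc = 0x45
  ',' = 0x2C → acc = 0x69
  '9' = 0x39 → acc = 0x50
  '1' = 0x31 → acc = 0x61
  '9' = 0x39 → acc = 0x58
  '1' = 0x31 → acc = 0x69
  ',' = 0x2C → acc = 0x45
  '6' = 0x36 → acc = 0x73
Checksum = 0x73.

73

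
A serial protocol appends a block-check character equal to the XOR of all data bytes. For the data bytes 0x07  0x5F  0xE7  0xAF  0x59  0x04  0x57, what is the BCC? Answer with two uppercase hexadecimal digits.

XOR the bytes together:
  start with 0x07
  0x07 ⊕ 0x5F = 0x58
  0x58 ⊕ 0xE7 = 0xBF
  0xBF ⊕ 0xAF = 0x10
  0x10 ⊕ 0x59 = 0x49
  0x49 ⊕ 0x04 = 0x4D
  0x4D ⊕ 0x57 = 0x1A

1A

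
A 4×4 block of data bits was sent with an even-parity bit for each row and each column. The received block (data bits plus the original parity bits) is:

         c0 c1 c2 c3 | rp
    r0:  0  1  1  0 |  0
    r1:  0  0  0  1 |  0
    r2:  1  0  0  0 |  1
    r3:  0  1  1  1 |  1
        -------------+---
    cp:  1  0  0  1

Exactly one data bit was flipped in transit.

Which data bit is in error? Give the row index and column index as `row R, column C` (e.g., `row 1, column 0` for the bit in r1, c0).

Recompute each row's even parity and compare to rp:
  r0: data parity 0, sent rp 0 → ok
  r1: data parity 1, sent rp 0 → mismatch
  r2: data parity 1, sent rp 1 → ok
  r3: data parity 1, sent rp 1 → ok
Recompute each column's even parity and compare to cp:
  c0: data parity 1, sent cp 1 → ok
  c1: data parity 0, sent cp 0 → ok
  c2: data parity 0, sent cp 0 → ok
  c3: data parity 0, sent cp 1 → mismatch
Exactly one row (r1) and one column (c3) fail → the flipped bit is at their intersection.

row 1, column 3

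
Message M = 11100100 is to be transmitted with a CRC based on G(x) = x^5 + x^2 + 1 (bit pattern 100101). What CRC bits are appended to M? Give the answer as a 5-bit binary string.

01100

Append 5 zeros: 1110010000000. Divide by 100101 (XOR where the leading bit is 1):
  pos 0: 111001 XOR 100101 = 011100
  pos 1: 111000 XOR 100101 = 011101
  pos 2: 111010 XOR 100101 = 011111
  pos 3: 111110 XOR 100101 = 011011
  pos 4: 110110 XOR 100101 = 010011
  pos 5: 100110 XOR 100101 = 000011
Remainder (last 5 bits) = 01100. This is the CRC / FCS.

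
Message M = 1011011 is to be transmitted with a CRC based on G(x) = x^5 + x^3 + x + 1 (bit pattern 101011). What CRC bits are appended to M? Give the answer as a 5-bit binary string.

00010

Append 5 zeros: 101101100000. Divide by 101011 (XOR where the leading bit is 1):
  pos 0: 101101 XOR 101011 = 000110
  pos 3: 110100 XOR 101011 = 011111
  pos 4: 111110 XOR 101011 = 010101
  pos 5: 101010 XOR 101011 = 000001
Remainder (last 5 bits) = 00010. This is the CRC / FCS.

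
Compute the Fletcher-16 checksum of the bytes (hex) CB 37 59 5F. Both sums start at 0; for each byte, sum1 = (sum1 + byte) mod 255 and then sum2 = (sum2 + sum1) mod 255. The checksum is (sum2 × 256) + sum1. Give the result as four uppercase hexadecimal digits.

Running sums (mod 255):
  after byte 0 (CB): sum1=203, sum2=203
  after byte 1 (37): sum1=3, sum2=206
  after byte 2 (59): sum1=92, sum2=43
  after byte 3 (5F): sum1=187, sum2=230
Checksum = sum2·256 + sum1 = 230·256 + 187 = 59067 = 0xE6BB.

E6BB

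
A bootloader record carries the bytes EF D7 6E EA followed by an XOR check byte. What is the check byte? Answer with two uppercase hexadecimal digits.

XOR the bytes together:
  start with 0xEF
  0xEF ⊕ 0xD7 = 0x38
  0x38 ⊕ 0x6E = 0x56
  0x56 ⊕ 0xEA = 0xBC

BC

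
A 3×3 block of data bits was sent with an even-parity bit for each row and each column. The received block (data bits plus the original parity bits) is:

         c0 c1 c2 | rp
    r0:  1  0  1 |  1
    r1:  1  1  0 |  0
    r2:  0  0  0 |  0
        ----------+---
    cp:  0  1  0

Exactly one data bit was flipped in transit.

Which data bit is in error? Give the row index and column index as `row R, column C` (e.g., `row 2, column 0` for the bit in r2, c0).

Recompute each row's even parity and compare to rp:
  r0: data parity 0, sent rp 1 → mismatch
  r1: data parity 0, sent rp 0 → ok
  r2: data parity 0, sent rp 0 → ok
Recompute each column's even parity and compare to cp:
  c0: data parity 0, sent cp 0 → ok
  c1: data parity 1, sent cp 1 → ok
  c2: data parity 1, sent cp 0 → mismatch
Exactly one row (r0) and one column (c2) fail → the flipped bit is at their intersection.

row 0, column 2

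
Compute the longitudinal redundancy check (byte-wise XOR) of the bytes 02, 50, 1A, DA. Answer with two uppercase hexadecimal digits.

XOR the bytes together:
  start with 0x02
  0x02 ⊕ 0x50 = 0x52
  0x52 ⊕ 0x1A = 0x48
  0x48 ⊕ 0xDA = 0x92

92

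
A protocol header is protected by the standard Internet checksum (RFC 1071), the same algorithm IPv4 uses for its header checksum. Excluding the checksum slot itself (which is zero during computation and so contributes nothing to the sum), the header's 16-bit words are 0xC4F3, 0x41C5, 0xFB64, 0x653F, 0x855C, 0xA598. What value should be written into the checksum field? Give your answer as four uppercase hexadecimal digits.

6DAD

One's-complement addition (fold any carry out of bit 15 back into bit 0):
  0xC4F3 + 0x41C5 = 0x106B8 → wrap carry → 0x06B9
  0x06B9 + 0xFB64 = 0x1021D → wrap carry → 0x021E
  0x021E + 0x653F = 0x0675D
  0x675D + 0x855C = 0x0ECB9
  0xECB9 + 0xA598 = 0x19251 → wrap carry → 0x9252
One's-complement sum = 0x9252.
Checksum = ~0x9252 & 0xFFFF = 0x6DAD.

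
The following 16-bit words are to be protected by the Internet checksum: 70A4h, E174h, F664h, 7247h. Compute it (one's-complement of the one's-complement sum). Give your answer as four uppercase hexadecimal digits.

One's-complement addition (fold any carry out of bit 15 back into bit 0):
  0x70A4 + 0xE174 = 0x15218 → wrap carry → 0x5219
  0x5219 + 0xF664 = 0x1487D → wrap carry → 0x487E
  0x487E + 0x7247 = 0x0BAC5
One's-complement sum = 0xBAC5.
Checksum = ~0xBAC5 & 0xFFFF = 0x453A.

453A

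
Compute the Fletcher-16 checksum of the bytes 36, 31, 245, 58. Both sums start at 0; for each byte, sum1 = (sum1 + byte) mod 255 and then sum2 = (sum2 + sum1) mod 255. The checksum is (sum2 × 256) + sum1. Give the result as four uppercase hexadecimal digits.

1473

Running sums (mod 255):
  after byte 0 (36): sum1=36, sum2=36
  after byte 1 (31): sum1=67, sum2=103
  after byte 2 (245): sum1=57, sum2=160
  after byte 3 (58): sum1=115, sum2=20
Checksum = sum2·256 + sum1 = 20·256 + 115 = 5235 = 0x1473.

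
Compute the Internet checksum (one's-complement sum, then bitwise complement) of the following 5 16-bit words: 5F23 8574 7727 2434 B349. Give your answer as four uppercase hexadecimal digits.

One's-complement addition (fold any carry out of bit 15 back into bit 0):
  0x5F23 + 0x8574 = 0x0E497
  0xE497 + 0x7727 = 0x15BBE → wrap carry → 0x5BBF
  0x5BBF + 0x2434 = 0x07FF3
  0x7FF3 + 0xB349 = 0x1333C → wrap carry → 0x333D
One's-complement sum = 0x333D.
Checksum = ~0x333D & 0xFFFF = 0xCCC2.

CCC2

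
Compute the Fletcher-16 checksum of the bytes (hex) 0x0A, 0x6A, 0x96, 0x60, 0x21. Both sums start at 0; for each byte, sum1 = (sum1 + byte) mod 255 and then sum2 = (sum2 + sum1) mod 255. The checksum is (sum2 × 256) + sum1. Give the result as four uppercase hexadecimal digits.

818C

Running sums (mod 255):
  after byte 0 (0x0A): sum1=10, sum2=10
  after byte 1 (0x6A): sum1=116, sum2=126
  after byte 2 (0x96): sum1=11, sum2=137
  after byte 3 (0x60): sum1=107, sum2=244
  after byte 4 (0x21): sum1=140, sum2=129
Checksum = sum2·256 + sum1 = 129·256 + 140 = 33164 = 0x818C.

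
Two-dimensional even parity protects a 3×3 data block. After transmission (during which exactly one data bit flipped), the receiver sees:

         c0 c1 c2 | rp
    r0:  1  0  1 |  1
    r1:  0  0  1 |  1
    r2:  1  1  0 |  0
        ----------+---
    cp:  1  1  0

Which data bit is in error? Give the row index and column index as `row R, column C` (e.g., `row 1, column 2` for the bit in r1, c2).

Recompute each row's even parity and compare to rp:
  r0: data parity 0, sent rp 1 → mismatch
  r1: data parity 1, sent rp 1 → ok
  r2: data parity 0, sent rp 0 → ok
Recompute each column's even parity and compare to cp:
  c0: data parity 0, sent cp 1 → mismatch
  c1: data parity 1, sent cp 1 → ok
  c2: data parity 0, sent cp 0 → ok
Exactly one row (r0) and one column (c0) fail → the flipped bit is at their intersection.

row 0, column 0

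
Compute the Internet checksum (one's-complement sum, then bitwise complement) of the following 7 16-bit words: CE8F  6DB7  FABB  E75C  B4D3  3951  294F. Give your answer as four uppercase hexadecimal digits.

CA2B

One's-complement addition (fold any carry out of bit 15 back into bit 0):
  0xCE8F + 0x6DB7 = 0x13C46 → wrap carry → 0x3C47
  0x3C47 + 0xFABB = 0x13702 → wrap carry → 0x3703
  0x3703 + 0xE75C = 0x11E5F → wrap carry → 0x1E60
  0x1E60 + 0xB4D3 = 0x0D333
  0xD333 + 0x3951 = 0x10C84 → wrap carry → 0x0C85
  0x0C85 + 0x294F = 0x035D4
One's-complement sum = 0x35D4.
Checksum = ~0x35D4 & 0xFFFF = 0xCA2B.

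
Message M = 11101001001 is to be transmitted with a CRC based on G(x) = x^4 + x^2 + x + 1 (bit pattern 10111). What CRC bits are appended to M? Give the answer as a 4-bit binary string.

1010

Append 4 zeros: 111010010010000. Divide by 10111 (XOR where the leading bit is 1):
  pos 0: 11101 XOR 10111 = 01010
  pos 1: 10100 XOR 10111 = 00011
  pos 4: 11010 XOR 10111 = 01101
  pos 5: 11010 XOR 10111 = 01101
  pos 6: 11011 XOR 10111 = 01100
  pos 7: 11000 XOR 10111 = 01111
  pos 8: 11110 XOR 10111 = 01001
  pos 9: 10010 XOR 10111 = 00101
Remainder (last 4 bits) = 1010. This is the CRC / FCS.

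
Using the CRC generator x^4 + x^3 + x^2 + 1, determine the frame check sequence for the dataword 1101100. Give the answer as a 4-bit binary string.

0011

Append 4 zeros: 11011000000. Divide by 11101 (XOR where the leading bit is 1):
  pos 0: 11011 XOR 11101 = 00110
  pos 2: 11000 XOR 11101 = 00101
  pos 4: 10100 XOR 11101 = 01001
  pos 5: 10010 XOR 11101 = 01111
  pos 6: 11110 XOR 11101 = 00011
Remainder (last 4 bits) = 0011. This is the CRC / FCS.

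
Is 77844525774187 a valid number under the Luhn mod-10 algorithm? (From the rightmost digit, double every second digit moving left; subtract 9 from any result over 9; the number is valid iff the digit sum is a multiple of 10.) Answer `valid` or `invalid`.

valid

From the right, keep odd positions and double even positions (subtract 9 from any doubled value over 9):
  doubled (positions 2,4,...): 7 8 5 4 8 7 5 → sum 44
  kept (positions 1,3,...): 7 1 7 5 5 4 7 → sum 36
Total = 80.
80 mod 10 = 0, so the number is valid.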